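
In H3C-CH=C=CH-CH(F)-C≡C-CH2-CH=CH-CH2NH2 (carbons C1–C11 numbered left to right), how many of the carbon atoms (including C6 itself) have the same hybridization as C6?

3

C6 is sp (two π bonds).
C1: sp3
C2: sp2
C3: sp ✓
C4: sp2
C5: sp3
C6: sp ✓
C7: sp ✓
C8: sp3
C9: sp2
C10: sp2
C11: sp3
3 carbons are sp.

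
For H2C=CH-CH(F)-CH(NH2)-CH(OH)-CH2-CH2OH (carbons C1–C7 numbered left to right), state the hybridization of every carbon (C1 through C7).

C1: 3 σ bonds, plus one π bond — 3 electron domains, sp2.
C2 carries 3 σ bonds, plus one π bond, giving a steric number of 3, so it is sp2.
C3 carries 4 σ bonds, giving a steric number of 4, so it is sp3.
C4 — 4 σ bonds. Steric number 4, so sp3.
C5 has 4 σ bonds: steric number 4 → sp3.
C6 is sp3: 4 σ bonds, 4 electron-density regions.
C7 (4 σ bonds) has steric number 4: sp3.

C1 sp2, C2 sp2, C3 sp3, C4 sp3, C5 sp3, C6 sp3, C7 sp3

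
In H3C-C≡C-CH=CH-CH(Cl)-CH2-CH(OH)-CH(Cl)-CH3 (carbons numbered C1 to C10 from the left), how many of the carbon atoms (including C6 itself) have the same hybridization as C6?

6

C6 is sp3 (only σ bonds).
C1: sp3 ✓
C2: sp
C3: sp
C4: sp2
C5: sp2
C6: sp3 ✓
C7: sp3 ✓
C8: sp3 ✓
C9: sp3 ✓
C10: sp3 ✓
6 carbons are sp3.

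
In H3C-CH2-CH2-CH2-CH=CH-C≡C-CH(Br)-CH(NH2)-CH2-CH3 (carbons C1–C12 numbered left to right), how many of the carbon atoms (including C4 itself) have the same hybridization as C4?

C4 is sp3 (only σ bonds).
C1: sp3 ✓
C2: sp3 ✓
C3: sp3 ✓
C4: sp3 ✓
C5: sp2
C6: sp2
C7: sp
C8: sp
C9: sp3 ✓
C10: sp3 ✓
C11: sp3 ✓
C12: sp3 ✓
8 carbons are sp3.

8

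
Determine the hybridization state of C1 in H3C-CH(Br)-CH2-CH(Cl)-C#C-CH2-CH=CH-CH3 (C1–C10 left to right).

C1 carries 4 σ bonds, giving a steric number of 4, so it is sp3.

sp^3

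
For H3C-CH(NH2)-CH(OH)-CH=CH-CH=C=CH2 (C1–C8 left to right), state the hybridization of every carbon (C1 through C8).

C1: 4 σ bonds — 4 electron domains, sp3.
C2 — 4 σ bonds. Steric number 4, so sp3.
C3 has 4 σ bonds: steric number 4 → sp3.
C4 has 3 σ bonds, plus one π bond: steric number 3 → sp2.
C5 (3 σ bonds, plus one π bond) has steric number 3: sp2.
C6 carries 3 σ bonds, plus one π bond, giving a steric number of 3, so it is sp2.
C7 is sp: 2 σ bonds, plus two π bonds, 2 electron-density regions.
C8 has 3 σ bonds, plus one π bond: steric number 3 → sp2.

C1 sp3, C2 sp3, C3 sp3, C4 sp2, C5 sp2, C6 sp2, C7 sp, C8 sp2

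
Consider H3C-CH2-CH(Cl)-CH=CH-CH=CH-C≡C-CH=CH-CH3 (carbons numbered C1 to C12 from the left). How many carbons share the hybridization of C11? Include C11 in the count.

C11 is sp2 (one π bond).
C1: sp3
C2: sp3
C3: sp3
C4: sp2 ✓
C5: sp2 ✓
C6: sp2 ✓
C7: sp2 ✓
C8: sp
C9: sp
C10: sp2 ✓
C11: sp2 ✓
C12: sp3
6 carbons are sp2.

6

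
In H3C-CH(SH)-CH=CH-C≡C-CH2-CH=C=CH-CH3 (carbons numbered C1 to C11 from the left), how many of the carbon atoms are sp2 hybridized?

4

C1: sp3
C2: sp3
C3: sp2 ✓
C4: sp2 ✓
C5: sp
C6: sp
C7: sp3
C8: sp2 ✓
C9: sp
C10: sp2 ✓
C11: sp3
C3, C4, C8, C10 → 4 sp2 carbons.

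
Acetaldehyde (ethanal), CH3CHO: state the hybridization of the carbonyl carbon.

sp^2

The carbonyl carbon: 3 σ bonds, plus one π bond; 3 regions of electron density → sp2.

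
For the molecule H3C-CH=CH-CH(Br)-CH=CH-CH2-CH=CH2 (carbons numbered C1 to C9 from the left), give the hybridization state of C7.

C7 — 4 σ bonds. Steric number 4, so sp3.

sp3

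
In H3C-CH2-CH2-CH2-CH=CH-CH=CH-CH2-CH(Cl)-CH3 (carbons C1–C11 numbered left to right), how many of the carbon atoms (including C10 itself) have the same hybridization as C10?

7

C10 is sp3 (only σ bonds).
C1: sp3 ✓
C2: sp3 ✓
C3: sp3 ✓
C4: sp3 ✓
C5: sp2
C6: sp2
C7: sp2
C8: sp2
C9: sp3 ✓
C10: sp3 ✓
C11: sp3 ✓
7 carbons are sp3.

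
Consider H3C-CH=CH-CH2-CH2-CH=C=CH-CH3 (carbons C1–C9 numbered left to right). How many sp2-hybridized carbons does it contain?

C1: sp3
C2: sp2 ✓
C3: sp2 ✓
C4: sp3
C5: sp3
C6: sp2 ✓
C7: sp
C8: sp2 ✓
C9: sp3
C2, C3, C6, C8 → 4 sp2 carbons.

4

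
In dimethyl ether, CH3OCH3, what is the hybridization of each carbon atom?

sp3

Each carbon atom carries 4 σ bonds, giving a steric number of 4, so it is sp3.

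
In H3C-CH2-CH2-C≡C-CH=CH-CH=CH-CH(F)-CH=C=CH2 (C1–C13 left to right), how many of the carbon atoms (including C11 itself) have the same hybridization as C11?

6

C11 is sp2 (one π bond).
C1: sp3
C2: sp3
C3: sp3
C4: sp
C5: sp
C6: sp2 ✓
C7: sp2 ✓
C8: sp2 ✓
C9: sp2 ✓
C10: sp3
C11: sp2 ✓
C12: sp
C13: sp2 ✓
6 carbons are sp2.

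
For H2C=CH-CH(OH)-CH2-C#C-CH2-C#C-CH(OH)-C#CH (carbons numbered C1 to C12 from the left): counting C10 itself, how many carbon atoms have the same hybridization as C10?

4

C10 is sp3 (only σ bonds).
C1: sp2
C2: sp2
C3: sp3 ✓
C4: sp3 ✓
C5: sp
C6: sp
C7: sp3 ✓
C8: sp
C9: sp
C10: sp3 ✓
C11: sp
C12: sp
4 carbons are sp3.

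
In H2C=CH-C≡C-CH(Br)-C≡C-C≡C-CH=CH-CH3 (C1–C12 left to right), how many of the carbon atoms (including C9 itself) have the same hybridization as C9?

6

C9 is sp (two π bonds).
C1: sp2
C2: sp2
C3: sp ✓
C4: sp ✓
C5: sp3
C6: sp ✓
C7: sp ✓
C8: sp ✓
C9: sp ✓
C10: sp2
C11: sp2
C12: sp3
6 carbons are sp.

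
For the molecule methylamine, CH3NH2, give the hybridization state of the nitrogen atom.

Three σ bonds + one lone pair = steric number 4 → sp3.

sp³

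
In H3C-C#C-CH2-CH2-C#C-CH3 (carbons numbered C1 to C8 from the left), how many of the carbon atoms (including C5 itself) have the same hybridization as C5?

C5 is sp3 (only σ bonds).
C1: sp3 ✓
C2: sp
C3: sp
C4: sp3 ✓
C5: sp3 ✓
C6: sp
C7: sp
C8: sp3 ✓
4 carbons are sp3.

4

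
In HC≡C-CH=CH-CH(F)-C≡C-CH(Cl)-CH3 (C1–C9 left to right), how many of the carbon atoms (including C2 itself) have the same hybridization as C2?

4

C2 is sp (two π bonds).
C1: sp ✓
C2: sp ✓
C3: sp2
C4: sp2
C5: sp3
C6: sp ✓
C7: sp ✓
C8: sp3
C9: sp3
4 carbons are sp.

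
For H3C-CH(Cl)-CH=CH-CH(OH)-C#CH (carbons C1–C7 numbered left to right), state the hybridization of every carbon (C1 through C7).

C1 sp3, C2 sp3, C3 sp2, C4 sp2, C5 sp3, C6 sp, C7 sp

C1 (4 σ bonds) has steric number 4: sp3.
C2: 4 σ bonds — 4 electron domains, sp3.
C3 is sp2: 3 σ bonds, plus one π bond, 3 electron-density regions.
C4 (3 σ bonds, plus one π bond) has steric number 3: sp2.
C5 is sp3: 4 σ bonds, 4 electron-density regions.
C6: 2 σ bonds, plus two π bonds; 2 regions of electron density → sp.
C7 (2 σ bonds, plus two π bonds) has steric number 2: sp.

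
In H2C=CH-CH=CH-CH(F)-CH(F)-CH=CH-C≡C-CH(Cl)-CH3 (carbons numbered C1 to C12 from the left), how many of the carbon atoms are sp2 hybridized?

C1: sp2 ✓
C2: sp2 ✓
C3: sp2 ✓
C4: sp2 ✓
C5: sp3
C6: sp3
C7: sp2 ✓
C8: sp2 ✓
C9: sp
C10: sp
C11: sp3
C12: sp3
C1, C2, C3, C4, C7, C8 → 6 sp2 carbons.

6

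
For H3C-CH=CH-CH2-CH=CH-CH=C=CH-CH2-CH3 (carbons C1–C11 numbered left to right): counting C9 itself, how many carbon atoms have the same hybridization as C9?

6

C9 is sp2 (one π bond).
C1: sp3
C2: sp2 ✓
C3: sp2 ✓
C4: sp3
C5: sp2 ✓
C6: sp2 ✓
C7: sp2 ✓
C8: sp
C9: sp2 ✓
C10: sp3
C11: sp3
6 carbons are sp2.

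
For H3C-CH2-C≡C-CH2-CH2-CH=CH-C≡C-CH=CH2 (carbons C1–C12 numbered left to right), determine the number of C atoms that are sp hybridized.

4

C1: sp3
C2: sp3
C3: sp ✓
C4: sp ✓
C5: sp3
C6: sp3
C7: sp2
C8: sp2
C9: sp ✓
C10: sp ✓
C11: sp2
C12: sp2
C3, C4, C9, C10 → 4 sp carbons.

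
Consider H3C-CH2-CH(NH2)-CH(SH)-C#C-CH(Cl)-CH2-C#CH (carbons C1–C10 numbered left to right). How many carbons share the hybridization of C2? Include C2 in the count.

6

C2 is sp3 (only σ bonds).
C1: sp3 ✓
C2: sp3 ✓
C3: sp3 ✓
C4: sp3 ✓
C5: sp
C6: sp
C7: sp3 ✓
C8: sp3 ✓
C9: sp
C10: sp
6 carbons are sp3.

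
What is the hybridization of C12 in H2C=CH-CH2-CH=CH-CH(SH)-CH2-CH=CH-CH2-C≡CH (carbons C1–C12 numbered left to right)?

C12 is sp: 2 σ bonds, plus two π bonds, 2 electron-density regions.

sp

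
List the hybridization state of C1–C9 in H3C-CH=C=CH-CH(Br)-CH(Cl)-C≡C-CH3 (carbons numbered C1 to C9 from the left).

C1 (4 σ bonds) has steric number 4: sp3.
C2 is sp2: 3 σ bonds, plus one π bond, 3 electron-density regions.
C3 is sp: 2 σ bonds, plus two π bonds, 2 electron-density regions.
C4 — 3 σ bonds, plus one π bond. Steric number 3, so sp2.
C5 carries 4 σ bonds, giving a steric number of 4, so it is sp3.
C6: 4 σ bonds — 4 electron domains, sp3.
C7 carries 2 σ bonds, plus two π bonds, giving a steric number of 2, so it is sp.
C8 has 2 σ bonds, plus two π bonds: steric number 2 → sp.
C9 (4 σ bonds) has steric number 4: sp3.

C1 sp3, C2 sp2, C3 sp, C4 sp2, C5 sp3, C6 sp3, C7 sp, C8 sp, C9 sp3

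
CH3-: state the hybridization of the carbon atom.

sp3

Three σ bonds + one lone pair = steric number 4 → sp3, pyramidal.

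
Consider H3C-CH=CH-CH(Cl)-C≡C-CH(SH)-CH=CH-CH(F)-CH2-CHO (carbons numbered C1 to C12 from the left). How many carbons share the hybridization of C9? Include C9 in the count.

5

C9 is sp2 (one π bond).
C1: sp3
C2: sp2 ✓
C3: sp2 ✓
C4: sp3
C5: sp
C6: sp
C7: sp3
C8: sp2 ✓
C9: sp2 ✓
C10: sp3
C11: sp3
C12: sp2 ✓
5 carbons are sp2.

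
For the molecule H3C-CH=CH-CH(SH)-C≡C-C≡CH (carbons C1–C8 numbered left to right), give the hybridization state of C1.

C1 has 4 σ bonds: steric number 4 → sp3.

sp^3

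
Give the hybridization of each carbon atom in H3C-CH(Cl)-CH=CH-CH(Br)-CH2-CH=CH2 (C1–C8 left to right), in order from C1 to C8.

C1 is sp3: 4 σ bonds, 4 electron-density regions.
C2 — 4 σ bonds. Steric number 4, so sp3.
C3: 3 σ bonds, plus one π bond; 3 regions of electron density → sp2.
C4: 3 σ bonds, plus one π bond — 3 electron domains, sp2.
C5 has 4 σ bonds: steric number 4 → sp3.
C6: 4 σ bonds; 4 regions of electron density → sp3.
C7: 3 σ bonds, plus one π bond — 3 electron domains, sp2.
C8 is sp2: 3 σ bonds, plus one π bond, 3 electron-density regions.

C1 sp3, C2 sp3, C3 sp2, C4 sp2, C5 sp3, C6 sp3, C7 sp2, C8 sp2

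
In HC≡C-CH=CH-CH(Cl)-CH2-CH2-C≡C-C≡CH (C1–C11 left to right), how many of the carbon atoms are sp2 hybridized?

2

C1: sp
C2: sp
C3: sp2 ✓
C4: sp2 ✓
C5: sp3
C6: sp3
C7: sp3
C8: sp
C9: sp
C10: sp
C11: sp
C3, C4 → 2 sp2 carbons.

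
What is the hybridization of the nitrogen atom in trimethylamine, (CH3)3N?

The nitrogen atom is sp3: 3 σ bonds and 1 lone pair, 4 electron-density regions.

sp^3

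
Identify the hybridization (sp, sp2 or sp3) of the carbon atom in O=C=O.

Two σ bonds, two π bonds → steric number 2 → sp.

sp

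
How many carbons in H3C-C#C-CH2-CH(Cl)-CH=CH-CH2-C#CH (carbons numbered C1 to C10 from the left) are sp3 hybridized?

C1: sp3 ✓
C2: sp
C3: sp
C4: sp3 ✓
C5: sp3 ✓
C6: sp2
C7: sp2
C8: sp3 ✓
C9: sp
C10: sp
C1, C4, C5, C8 → 4 sp3 carbons.

4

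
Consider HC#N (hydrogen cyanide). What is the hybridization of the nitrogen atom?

The nitrogen atom — 1 σ bond and 1 lone pair, plus two π bonds. Steric number 2, so sp.

sp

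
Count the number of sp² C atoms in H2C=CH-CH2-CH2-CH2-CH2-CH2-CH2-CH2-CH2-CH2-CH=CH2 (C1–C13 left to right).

4

C1: sp2 ✓
C2: sp2 ✓
C3: sp3
C4: sp3
C5: sp3
C6: sp3
C7: sp3
C8: sp3
C9: sp3
C10: sp3
C11: sp3
C12: sp2 ✓
C13: sp2 ✓
C1, C2, C12, C13 → 4 sp2 carbons.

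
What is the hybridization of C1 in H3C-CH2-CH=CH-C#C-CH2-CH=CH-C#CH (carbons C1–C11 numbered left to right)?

C1: 4 σ bonds — 4 electron domains, sp3.

sp3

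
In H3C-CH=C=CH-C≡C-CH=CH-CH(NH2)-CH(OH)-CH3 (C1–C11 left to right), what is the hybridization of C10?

C10 — 4 σ bonds. Steric number 4, so sp3.

sp3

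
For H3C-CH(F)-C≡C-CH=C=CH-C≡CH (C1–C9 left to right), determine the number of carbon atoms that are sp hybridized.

C1: sp3
C2: sp3
C3: sp ✓
C4: sp ✓
C5: sp2
C6: sp ✓
C7: sp2
C8: sp ✓
C9: sp ✓
C3, C4, C6, C8, C9 → 5 sp carbons.

5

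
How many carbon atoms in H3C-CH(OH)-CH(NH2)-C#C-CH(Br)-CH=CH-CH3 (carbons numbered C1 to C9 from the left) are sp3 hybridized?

5

C1: sp3 ✓
C2: sp3 ✓
C3: sp3 ✓
C4: sp
C5: sp
C6: sp3 ✓
C7: sp2
C8: sp2
C9: sp3 ✓
C1, C2, C3, C6, C9 → 5 sp3 carbons.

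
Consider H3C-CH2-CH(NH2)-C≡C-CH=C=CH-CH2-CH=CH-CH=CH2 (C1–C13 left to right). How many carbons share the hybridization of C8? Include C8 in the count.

6

C8 is sp2 (one π bond).
C1: sp3
C2: sp3
C3: sp3
C4: sp
C5: sp
C6: sp2 ✓
C7: sp
C8: sp2 ✓
C9: sp3
C10: sp2 ✓
C11: sp2 ✓
C12: sp2 ✓
C13: sp2 ✓
6 carbons are sp2.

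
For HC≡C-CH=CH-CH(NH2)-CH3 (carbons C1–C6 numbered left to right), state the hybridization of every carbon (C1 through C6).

C1: 2 σ bonds, plus two π bonds — 2 electron domains, sp.
C2 (2 σ bonds, plus two π bonds) has steric number 2: sp.
C3 has 3 σ bonds, plus one π bond: steric number 3 → sp2.
C4 carries 3 σ bonds, plus one π bond, giving a steric number of 3, so it is sp2.
C5: 4 σ bonds; 4 regions of electron density → sp3.
C6 carries 4 σ bonds, giving a steric number of 4, so it is sp3.

C1 sp, C2 sp, C3 sp2, C4 sp2, C5 sp3, C6 sp3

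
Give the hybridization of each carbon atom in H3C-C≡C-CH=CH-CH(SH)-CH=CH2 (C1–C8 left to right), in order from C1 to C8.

C1 sp3, C2 sp, C3 sp, C4 sp2, C5 sp2, C6 sp3, C7 sp2, C8 sp2

C1: 4 σ bonds; 4 regions of electron density → sp3.
C2 has 2 σ bonds, plus two π bonds: steric number 2 → sp.
C3: 2 σ bonds, plus two π bonds — 2 electron domains, sp.
C4: 3 σ bonds, plus one π bond — 3 electron domains, sp2.
C5 carries 3 σ bonds, plus one π bond, giving a steric number of 3, so it is sp2.
C6 carries 4 σ bonds, giving a steric number of 4, so it is sp3.
C7: 3 σ bonds, plus one π bond — 3 electron domains, sp2.
C8 is sp2: 3 σ bonds, plus one π bond, 3 electron-density regions.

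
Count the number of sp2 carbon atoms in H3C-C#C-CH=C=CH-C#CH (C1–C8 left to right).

2

C1: sp3
C2: sp
C3: sp
C4: sp2 ✓
C5: sp
C6: sp2 ✓
C7: sp
C8: sp
C4, C6 → 2 sp2 carbons.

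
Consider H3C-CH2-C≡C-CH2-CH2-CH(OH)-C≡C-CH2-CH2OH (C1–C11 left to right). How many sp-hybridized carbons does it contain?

C1: sp3
C2: sp3
C3: sp ✓
C4: sp ✓
C5: sp3
C6: sp3
C7: sp3
C8: sp ✓
C9: sp ✓
C10: sp3
C11: sp3
C3, C4, C8, C9 → 4 sp carbons.

4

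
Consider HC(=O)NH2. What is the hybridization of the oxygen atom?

sp^2

The oxygen atom has 1 σ bond and 2 lone pairs, plus one π bond: steric number 3 → sp2.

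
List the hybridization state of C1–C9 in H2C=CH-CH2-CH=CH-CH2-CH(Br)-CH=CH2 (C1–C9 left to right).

C1 sp2, C2 sp2, C3 sp3, C4 sp2, C5 sp2, C6 sp3, C7 sp3, C8 sp2, C9 sp2

C1: 3 σ bonds, plus one π bond; 3 regions of electron density → sp2.
C2: 3 σ bonds, plus one π bond; 3 regions of electron density → sp2.
C3 carries 4 σ bonds, giving a steric number of 4, so it is sp3.
C4 (3 σ bonds, plus one π bond) has steric number 3: sp2.
C5 (3 σ bonds, plus one π bond) has steric number 3: sp2.
C6 is sp3: 4 σ bonds, 4 electron-density regions.
C7: 4 σ bonds; 4 regions of electron density → sp3.
C8 carries 3 σ bonds, plus one π bond, giving a steric number of 3, so it is sp2.
C9 (3 σ bonds, plus one π bond) has steric number 3: sp2.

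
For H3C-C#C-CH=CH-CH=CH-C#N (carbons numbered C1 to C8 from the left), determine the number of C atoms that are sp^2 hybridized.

4

C1: sp3
C2: sp
C3: sp
C4: sp2 ✓
C5: sp2 ✓
C6: sp2 ✓
C7: sp2 ✓
C8: sp
C4, C5, C6, C7 → 4 sp2 carbons.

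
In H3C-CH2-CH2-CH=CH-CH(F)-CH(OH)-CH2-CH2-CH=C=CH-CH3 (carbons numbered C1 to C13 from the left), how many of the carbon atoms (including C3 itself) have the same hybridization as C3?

8

C3 is sp3 (only σ bonds).
C1: sp3 ✓
C2: sp3 ✓
C3: sp3 ✓
C4: sp2
C5: sp2
C6: sp3 ✓
C7: sp3 ✓
C8: sp3 ✓
C9: sp3 ✓
C10: sp2
C11: sp
C12: sp2
C13: sp3 ✓
8 carbons are sp3.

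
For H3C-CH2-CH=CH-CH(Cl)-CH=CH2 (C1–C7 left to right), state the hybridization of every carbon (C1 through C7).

C1 sp3, C2 sp3, C3 sp2, C4 sp2, C5 sp3, C6 sp2, C7 sp2

C1 carries 4 σ bonds, giving a steric number of 4, so it is sp3.
C2: 4 σ bonds — 4 electron domains, sp3.
C3: 3 σ bonds, plus one π bond; 3 regions of electron density → sp2.
C4: 3 σ bonds, plus one π bond; 3 regions of electron density → sp2.
C5: 4 σ bonds; 4 regions of electron density → sp3.
C6 — 3 σ bonds, plus one π bond. Steric number 3, so sp2.
C7: 3 σ bonds, plus one π bond — 3 electron domains, sp2.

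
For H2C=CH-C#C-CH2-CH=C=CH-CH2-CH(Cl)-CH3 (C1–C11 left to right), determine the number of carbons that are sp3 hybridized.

4

C1: sp2
C2: sp2
C3: sp
C4: sp
C5: sp3 ✓
C6: sp2
C7: sp
C8: sp2
C9: sp3 ✓
C10: sp3 ✓
C11: sp3 ✓
C5, C9, C10, C11 → 4 sp3 carbons.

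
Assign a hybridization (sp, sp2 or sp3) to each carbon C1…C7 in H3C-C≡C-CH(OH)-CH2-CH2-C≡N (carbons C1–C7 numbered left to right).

C1 sp3, C2 sp, C3 sp, C4 sp3, C5 sp3, C6 sp3, C7 sp

C1 — 4 σ bonds. Steric number 4, so sp3.
C2 has 2 σ bonds, plus two π bonds: steric number 2 → sp.
C3 carries 2 σ bonds, plus two π bonds, giving a steric number of 2, so it is sp.
C4 (4 σ bonds) has steric number 4: sp3.
C5: 4 σ bonds; 4 regions of electron density → sp3.
C6: 4 σ bonds — 4 electron domains, sp3.
C7: 2 σ bonds, plus two π bonds; 2 regions of electron density → sp.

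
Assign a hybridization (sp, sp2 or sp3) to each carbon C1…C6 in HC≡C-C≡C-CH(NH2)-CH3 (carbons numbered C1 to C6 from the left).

C1 (2 σ bonds, plus two π bonds) has steric number 2: sp.
C2 — 2 σ bonds, plus two π bonds. Steric number 2, so sp.
C3 (2 σ bonds, plus two π bonds) has steric number 2: sp.
C4 — 2 σ bonds, plus two π bonds. Steric number 2, so sp.
C5 (4 σ bonds) has steric number 4: sp3.
C6 has 4 σ bonds: steric number 4 → sp3.

C1 sp, C2 sp, C3 sp, C4 sp, C5 sp3, C6 sp3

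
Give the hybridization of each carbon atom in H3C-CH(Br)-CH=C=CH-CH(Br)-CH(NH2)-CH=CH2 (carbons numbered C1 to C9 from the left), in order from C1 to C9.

C1 sp3, C2 sp3, C3 sp2, C4 sp, C5 sp2, C6 sp3, C7 sp3, C8 sp2, C9 sp2

C1: 4 σ bonds; 4 regions of electron density → sp3.
C2 (4 σ bonds) has steric number 4: sp3.
C3 (3 σ bonds, plus one π bond) has steric number 3: sp2.
C4 — 2 σ bonds, plus two π bonds. Steric number 2, so sp.
C5: 3 σ bonds, plus one π bond; 3 regions of electron density → sp2.
C6 has 4 σ bonds: steric number 4 → sp3.
C7 (4 σ bonds) has steric number 4: sp3.
C8 carries 3 σ bonds, plus one π bond, giving a steric number of 3, so it is sp2.
C9 has 3 σ bonds, plus one π bond: steric number 3 → sp2.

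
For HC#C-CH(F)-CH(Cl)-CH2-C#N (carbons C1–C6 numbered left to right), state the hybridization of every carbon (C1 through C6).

C1 sp, C2 sp, C3 sp3, C4 sp3, C5 sp3, C6 sp

C1 is sp: 2 σ bonds, plus two π bonds, 2 electron-density regions.
C2 — 2 σ bonds, plus two π bonds. Steric number 2, so sp.
C3 carries 4 σ bonds, giving a steric number of 4, so it is sp3.
C4 (4 σ bonds) has steric number 4: sp3.
C5 — 4 σ bonds. Steric number 4, so sp3.
C6 has 2 σ bonds, plus two π bonds: steric number 2 → sp.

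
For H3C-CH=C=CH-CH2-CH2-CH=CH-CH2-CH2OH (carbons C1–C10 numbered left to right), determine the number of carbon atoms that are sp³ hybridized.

C1: sp3 ✓
C2: sp2
C3: sp
C4: sp2
C5: sp3 ✓
C6: sp3 ✓
C7: sp2
C8: sp2
C9: sp3 ✓
C10: sp3 ✓
C1, C5, C6, C9, C10 → 5 sp3 carbons.

5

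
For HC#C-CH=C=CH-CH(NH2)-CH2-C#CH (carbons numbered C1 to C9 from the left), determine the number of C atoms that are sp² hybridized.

2

C1: sp
C2: sp
C3: sp2 ✓
C4: sp
C5: sp2 ✓
C6: sp3
C7: sp3
C8: sp
C9: sp
C3, C5 → 2 sp2 carbons.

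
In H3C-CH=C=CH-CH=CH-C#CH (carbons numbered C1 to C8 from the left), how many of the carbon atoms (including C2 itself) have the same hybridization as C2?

C2 is sp2 (one π bond).
C1: sp3
C2: sp2 ✓
C3: sp
C4: sp2 ✓
C5: sp2 ✓
C6: sp2 ✓
C7: sp
C8: sp
4 carbons are sp2.

4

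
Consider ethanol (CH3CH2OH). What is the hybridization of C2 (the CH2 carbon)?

sp³

C2 (the CH2 carbon): 4 σ bonds — 4 electron domains, sp3.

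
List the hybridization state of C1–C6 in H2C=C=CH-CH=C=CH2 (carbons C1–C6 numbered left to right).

C1 sp2, C2 sp, C3 sp2, C4 sp2, C5 sp, C6 sp2

C1: 3 σ bonds, plus one π bond — 3 electron domains, sp2.
C2: 2 σ bonds, plus two π bonds — 2 electron domains, sp.
C3: 3 σ bonds, plus one π bond — 3 electron domains, sp2.
C4 carries 3 σ bonds, plus one π bond, giving a steric number of 3, so it is sp2.
C5: 2 σ bonds, plus two π bonds; 2 regions of electron density → sp.
C6 carries 3 σ bonds, plus one π bond, giving a steric number of 3, so it is sp2.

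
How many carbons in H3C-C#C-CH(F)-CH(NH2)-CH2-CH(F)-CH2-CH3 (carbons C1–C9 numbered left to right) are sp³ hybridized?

7

C1: sp3 ✓
C2: sp
C3: sp
C4: sp3 ✓
C5: sp3 ✓
C6: sp3 ✓
C7: sp3 ✓
C8: sp3 ✓
C9: sp3 ✓
C1, C4, C5, C6, C7, C8, C9 → 7 sp3 carbons.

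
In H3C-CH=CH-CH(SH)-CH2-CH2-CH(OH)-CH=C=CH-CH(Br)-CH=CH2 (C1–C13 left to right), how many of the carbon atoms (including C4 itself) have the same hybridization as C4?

C4 is sp3 (only σ bonds).
C1: sp3 ✓
C2: sp2
C3: sp2
C4: sp3 ✓
C5: sp3 ✓
C6: sp3 ✓
C7: sp3 ✓
C8: sp2
C9: sp
C10: sp2
C11: sp3 ✓
C12: sp2
C13: sp2
6 carbons are sp3.

6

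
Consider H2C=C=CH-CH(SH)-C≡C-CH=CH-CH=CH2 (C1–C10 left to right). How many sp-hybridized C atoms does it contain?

C1: sp2
C2: sp ✓
C3: sp2
C4: sp3
C5: sp ✓
C6: sp ✓
C7: sp2
C8: sp2
C9: sp2
C10: sp2
C2, C5, C6 → 3 sp carbons.

3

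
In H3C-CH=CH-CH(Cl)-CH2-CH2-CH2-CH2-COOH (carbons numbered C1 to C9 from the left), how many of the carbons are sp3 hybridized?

6

C1: sp3 ✓
C2: sp2
C3: sp2
C4: sp3 ✓
C5: sp3 ✓
C6: sp3 ✓
C7: sp3 ✓
C8: sp3 ✓
C9: sp2
C1, C4, C5, C6, C7, C8 → 6 sp3 carbons.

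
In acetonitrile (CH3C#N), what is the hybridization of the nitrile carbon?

sp

The nitrile carbon is sp: 2 σ bonds, plus two π bonds, 2 electron-density regions.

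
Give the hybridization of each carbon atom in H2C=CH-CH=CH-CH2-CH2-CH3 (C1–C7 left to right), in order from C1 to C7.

C1 sp2, C2 sp2, C3 sp2, C4 sp2, C5 sp3, C6 sp3, C7 sp3

C1 carries 3 σ bonds, plus one π bond, giving a steric number of 3, so it is sp2.
C2: 3 σ bonds, plus one π bond — 3 electron domains, sp2.
C3 carries 3 σ bonds, plus one π bond, giving a steric number of 3, so it is sp2.
C4 is sp2: 3 σ bonds, plus one π bond, 3 electron-density regions.
C5 has 4 σ bonds: steric number 4 → sp3.
C6 carries 4 σ bonds, giving a steric number of 4, so it is sp3.
C7: 4 σ bonds; 4 regions of electron density → sp3.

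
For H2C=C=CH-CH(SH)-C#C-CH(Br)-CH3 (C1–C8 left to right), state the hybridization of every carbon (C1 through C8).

C1 sp2, C2 sp, C3 sp2, C4 sp3, C5 sp, C6 sp, C7 sp3, C8 sp3

C1 (3 σ bonds, plus one π bond) has steric number 3: sp2.
C2: 2 σ bonds, plus two π bonds — 2 electron domains, sp.
C3: 3 σ bonds, plus one π bond — 3 electron domains, sp2.
C4: 4 σ bonds; 4 regions of electron density → sp3.
C5: 2 σ bonds, plus two π bonds; 2 regions of electron density → sp.
C6 (2 σ bonds, plus two π bonds) has steric number 2: sp.
C7: 4 σ bonds — 4 electron domains, sp3.
C8 has 4 σ bonds: steric number 4 → sp3.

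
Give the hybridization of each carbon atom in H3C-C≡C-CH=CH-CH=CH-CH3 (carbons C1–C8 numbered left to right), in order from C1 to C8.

C1 is sp3: 4 σ bonds, 4 electron-density regions.
C2: 2 σ bonds, plus two π bonds — 2 electron domains, sp.
C3 is sp: 2 σ bonds, plus two π bonds, 2 electron-density regions.
C4 is sp2: 3 σ bonds, plus one π bond, 3 electron-density regions.
C5 (3 σ bonds, plus one π bond) has steric number 3: sp2.
C6: 3 σ bonds, plus one π bond; 3 regions of electron density → sp2.
C7 — 3 σ bonds, plus one π bond. Steric number 3, so sp2.
C8: 4 σ bonds; 4 regions of electron density → sp3.

C1 sp3, C2 sp, C3 sp, C4 sp2, C5 sp2, C6 sp2, C7 sp2, C8 sp3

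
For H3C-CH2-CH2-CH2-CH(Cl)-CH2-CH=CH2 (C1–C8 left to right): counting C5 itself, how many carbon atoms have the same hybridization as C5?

C5 is sp3 (only σ bonds).
C1: sp3 ✓
C2: sp3 ✓
C3: sp3 ✓
C4: sp3 ✓
C5: sp3 ✓
C6: sp3 ✓
C7: sp2
C8: sp2
6 carbons are sp3.

6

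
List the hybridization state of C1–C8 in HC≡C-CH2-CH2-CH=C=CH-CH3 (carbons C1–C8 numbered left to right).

C1 sp, C2 sp, C3 sp3, C4 sp3, C5 sp2, C6 sp, C7 sp2, C8 sp3

C1 carries 2 σ bonds, plus two π bonds, giving a steric number of 2, so it is sp.
C2 carries 2 σ bonds, plus two π bonds, giving a steric number of 2, so it is sp.
C3: 4 σ bonds — 4 electron domains, sp3.
C4 (4 σ bonds) has steric number 4: sp3.
C5 (3 σ bonds, plus one π bond) has steric number 3: sp2.
C6 (2 σ bonds, plus two π bonds) has steric number 2: sp.
C7 has 3 σ bonds, plus one π bond: steric number 3 → sp2.
C8 (4 σ bonds) has steric number 4: sp3.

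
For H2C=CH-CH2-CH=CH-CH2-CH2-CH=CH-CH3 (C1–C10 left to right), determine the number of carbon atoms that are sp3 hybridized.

C1: sp2
C2: sp2
C3: sp3 ✓
C4: sp2
C5: sp2
C6: sp3 ✓
C7: sp3 ✓
C8: sp2
C9: sp2
C10: sp3 ✓
C3, C6, C7, C10 → 4 sp3 carbons.

4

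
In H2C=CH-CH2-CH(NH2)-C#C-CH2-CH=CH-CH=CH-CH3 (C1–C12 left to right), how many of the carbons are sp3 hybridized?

4

C1: sp2
C2: sp2
C3: sp3 ✓
C4: sp3 ✓
C5: sp
C6: sp
C7: sp3 ✓
C8: sp2
C9: sp2
C10: sp2
C11: sp2
C12: sp3 ✓
C3, C4, C7, C12 → 4 sp3 carbons.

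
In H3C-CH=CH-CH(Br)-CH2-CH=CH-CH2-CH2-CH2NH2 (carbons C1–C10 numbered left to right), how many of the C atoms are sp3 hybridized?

6

C1: sp3 ✓
C2: sp2
C3: sp2
C4: sp3 ✓
C5: sp3 ✓
C6: sp2
C7: sp2
C8: sp3 ✓
C9: sp3 ✓
C10: sp3 ✓
C1, C4, C5, C8, C9, C10 → 6 sp3 carbons.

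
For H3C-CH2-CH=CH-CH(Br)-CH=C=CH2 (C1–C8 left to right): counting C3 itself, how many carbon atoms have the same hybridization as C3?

C3 is sp2 (one π bond).
C1: sp3
C2: sp3
C3: sp2 ✓
C4: sp2 ✓
C5: sp3
C6: sp2 ✓
C7: sp
C8: sp2 ✓
4 carbons are sp2.

4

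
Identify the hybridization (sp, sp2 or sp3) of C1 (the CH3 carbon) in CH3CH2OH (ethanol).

sp³

C1 (the CH3 carbon) — 4 σ bonds. Steric number 4, so sp3.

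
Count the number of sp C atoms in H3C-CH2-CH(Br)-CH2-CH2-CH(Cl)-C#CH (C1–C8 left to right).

C1: sp3
C2: sp3
C3: sp3
C4: sp3
C5: sp3
C6: sp3
C7: sp ✓
C8: sp ✓
C7, C8 → 2 sp carbons.

2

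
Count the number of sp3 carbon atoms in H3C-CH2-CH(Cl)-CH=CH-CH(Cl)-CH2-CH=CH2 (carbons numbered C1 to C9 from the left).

5

C1: sp3 ✓
C2: sp3 ✓
C3: sp3 ✓
C4: sp2
C5: sp2
C6: sp3 ✓
C7: sp3 ✓
C8: sp2
C9: sp2
C1, C2, C3, C6, C7 → 5 sp3 carbons.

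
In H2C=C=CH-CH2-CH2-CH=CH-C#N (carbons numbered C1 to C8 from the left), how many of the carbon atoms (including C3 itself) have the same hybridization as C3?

4

C3 is sp2 (one π bond).
C1: sp2 ✓
C2: sp
C3: sp2 ✓
C4: sp3
C5: sp3
C6: sp2 ✓
C7: sp2 ✓
C8: sp
4 carbons are sp2.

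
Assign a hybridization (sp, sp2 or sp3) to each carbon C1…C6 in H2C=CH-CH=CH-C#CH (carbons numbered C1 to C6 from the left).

C1 (3 σ bonds, plus one π bond) has steric number 3: sp2.
C2 has 3 σ bonds, plus one π bond: steric number 3 → sp2.
C3 has 3 σ bonds, plus one π bond: steric number 3 → sp2.
C4 is sp2: 3 σ bonds, plus one π bond, 3 electron-density regions.
C5 (2 σ bonds, plus two π bonds) has steric number 2: sp.
C6: 2 σ bonds, plus two π bonds — 2 electron domains, sp.

C1 sp2, C2 sp2, C3 sp2, C4 sp2, C5 sp, C6 sp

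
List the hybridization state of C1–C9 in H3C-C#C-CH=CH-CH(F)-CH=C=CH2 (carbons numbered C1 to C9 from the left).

C1 sp3, C2 sp, C3 sp, C4 sp2, C5 sp2, C6 sp3, C7 sp2, C8 sp, C9 sp2

C1 — 4 σ bonds. Steric number 4, so sp3.
C2 — 2 σ bonds, plus two π bonds. Steric number 2, so sp.
C3 — 2 σ bonds, plus two π bonds. Steric number 2, so sp.
C4 — 3 σ bonds, plus one π bond. Steric number 3, so sp2.
C5: 3 σ bonds, plus one π bond; 3 regions of electron density → sp2.
C6 has 4 σ bonds: steric number 4 → sp3.
C7 is sp2: 3 σ bonds, plus one π bond, 3 electron-density regions.
C8 is sp: 2 σ bonds, plus two π bonds, 2 electron-density regions.
C9: 3 σ bonds, plus one π bond — 3 electron domains, sp2.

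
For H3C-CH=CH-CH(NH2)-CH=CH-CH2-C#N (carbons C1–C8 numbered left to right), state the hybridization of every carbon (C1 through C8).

C1 sp3, C2 sp2, C3 sp2, C4 sp3, C5 sp2, C6 sp2, C7 sp3, C8 sp

C1 — 4 σ bonds. Steric number 4, so sp3.
C2 carries 3 σ bonds, plus one π bond, giving a steric number of 3, so it is sp2.
C3 has 3 σ bonds, plus one π bond: steric number 3 → sp2.
C4 (4 σ bonds) has steric number 4: sp3.
C5: 3 σ bonds, plus one π bond — 3 electron domains, sp2.
C6: 3 σ bonds, plus one π bond — 3 electron domains, sp2.
C7 — 4 σ bonds. Steric number 4, so sp3.
C8 (2 σ bonds, plus two π bonds) has steric number 2: sp.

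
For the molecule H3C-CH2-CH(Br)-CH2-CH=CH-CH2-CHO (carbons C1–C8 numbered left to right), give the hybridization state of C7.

sp3

C7 is sp3: 4 σ bonds, 4 electron-density regions.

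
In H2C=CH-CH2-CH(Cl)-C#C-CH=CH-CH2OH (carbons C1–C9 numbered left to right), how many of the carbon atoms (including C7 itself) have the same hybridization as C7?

4

C7 is sp2 (one π bond).
C1: sp2 ✓
C2: sp2 ✓
C3: sp3
C4: sp3
C5: sp
C6: sp
C7: sp2 ✓
C8: sp2 ✓
C9: sp3
4 carbons are sp2.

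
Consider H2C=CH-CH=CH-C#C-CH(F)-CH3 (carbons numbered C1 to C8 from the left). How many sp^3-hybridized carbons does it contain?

2

C1: sp2
C2: sp2
C3: sp2
C4: sp2
C5: sp
C6: sp
C7: sp3 ✓
C8: sp3 ✓
C7, C8 → 2 sp3 carbons.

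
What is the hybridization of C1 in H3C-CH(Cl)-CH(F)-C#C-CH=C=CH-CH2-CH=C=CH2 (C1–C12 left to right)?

C1 carries 4 σ bonds, giving a steric number of 4, so it is sp3.

sp3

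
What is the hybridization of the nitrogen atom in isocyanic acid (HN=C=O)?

The nitrogen atom has 2 σ bonds and 1 lone pair, plus one π bond: steric number 3 → sp2.

sp²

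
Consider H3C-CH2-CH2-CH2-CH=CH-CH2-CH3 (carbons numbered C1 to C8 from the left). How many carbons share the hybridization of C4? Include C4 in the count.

C4 is sp3 (only σ bonds).
C1: sp3 ✓
C2: sp3 ✓
C3: sp3 ✓
C4: sp3 ✓
C5: sp2
C6: sp2
C7: sp3 ✓
C8: sp3 ✓
6 carbons are sp3.

6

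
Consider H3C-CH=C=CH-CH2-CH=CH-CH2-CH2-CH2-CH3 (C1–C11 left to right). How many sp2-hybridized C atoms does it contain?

C1: sp3
C2: sp2 ✓
C3: sp
C4: sp2 ✓
C5: sp3
C6: sp2 ✓
C7: sp2 ✓
C8: sp3
C9: sp3
C10: sp3
C11: sp3
C2, C4, C6, C7 → 4 sp2 carbons.

4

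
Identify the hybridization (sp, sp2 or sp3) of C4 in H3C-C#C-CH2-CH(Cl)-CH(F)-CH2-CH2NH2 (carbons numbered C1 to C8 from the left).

C4 has 4 σ bonds: steric number 4 → sp3.

sp^3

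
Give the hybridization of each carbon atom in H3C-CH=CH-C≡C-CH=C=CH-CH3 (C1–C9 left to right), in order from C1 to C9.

C1 is sp3: 4 σ bonds, 4 electron-density regions.
C2 has 3 σ bonds, plus one π bond: steric number 3 → sp2.
C3 has 3 σ bonds, plus one π bond: steric number 3 → sp2.
C4 is sp: 2 σ bonds, plus two π bonds, 2 electron-density regions.
C5 carries 2 σ bonds, plus two π bonds, giving a steric number of 2, so it is sp.
C6: 3 σ bonds, plus one π bond; 3 regions of electron density → sp2.
C7: 2 σ bonds, plus two π bonds — 2 electron domains, sp.
C8 carries 3 σ bonds, plus one π bond, giving a steric number of 3, so it is sp2.
C9 (4 σ bonds) has steric number 4: sp3.

C1 sp3, C2 sp2, C3 sp2, C4 sp, C5 sp, C6 sp2, C7 sp, C8 sp2, C9 sp3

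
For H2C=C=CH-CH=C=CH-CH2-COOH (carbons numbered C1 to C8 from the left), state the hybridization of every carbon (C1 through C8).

C1 sp2, C2 sp, C3 sp2, C4 sp2, C5 sp, C6 sp2, C7 sp3, C8 sp2

C1 has 3 σ bonds, plus one π bond: steric number 3 → sp2.
C2: 2 σ bonds, plus two π bonds; 2 regions of electron density → sp.
C3 is sp2: 3 σ bonds, plus one π bond, 3 electron-density regions.
C4 — 3 σ bonds, plus one π bond. Steric number 3, so sp2.
C5 has 2 σ bonds, plus two π bonds: steric number 2 → sp.
C6 has 3 σ bonds, plus one π bond: steric number 3 → sp2.
C7 has 4 σ bonds: steric number 4 → sp3.
C8 is sp2: 3 σ bonds, plus one π bond, 3 electron-density regions.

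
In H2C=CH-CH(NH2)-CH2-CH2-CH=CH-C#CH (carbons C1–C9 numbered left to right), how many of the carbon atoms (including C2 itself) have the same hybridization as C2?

C2 is sp2 (one π bond).
C1: sp2 ✓
C2: sp2 ✓
C3: sp3
C4: sp3
C5: sp3
C6: sp2 ✓
C7: sp2 ✓
C8: sp
C9: sp
4 carbons are sp2.

4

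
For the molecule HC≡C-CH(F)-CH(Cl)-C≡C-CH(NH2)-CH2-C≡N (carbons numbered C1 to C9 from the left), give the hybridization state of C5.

sp

C5: 2 σ bonds, plus two π bonds — 2 electron domains, sp.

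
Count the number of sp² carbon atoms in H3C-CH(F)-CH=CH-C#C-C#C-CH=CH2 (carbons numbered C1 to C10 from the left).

C1: sp3
C2: sp3
C3: sp2 ✓
C4: sp2 ✓
C5: sp
C6: sp
C7: sp
C8: sp
C9: sp2 ✓
C10: sp2 ✓
C3, C4, C9, C10 → 4 sp2 carbons.

4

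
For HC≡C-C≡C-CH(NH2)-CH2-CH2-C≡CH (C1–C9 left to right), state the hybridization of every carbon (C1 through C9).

C1 sp, C2 sp, C3 sp, C4 sp, C5 sp3, C6 sp3, C7 sp3, C8 sp, C9 sp

C1: 2 σ bonds, plus two π bonds; 2 regions of electron density → sp.
C2: 2 σ bonds, plus two π bonds — 2 electron domains, sp.
C3 (2 σ bonds, plus two π bonds) has steric number 2: sp.
C4 has 2 σ bonds, plus two π bonds: steric number 2 → sp.
C5: 4 σ bonds — 4 electron domains, sp3.
C6 is sp3: 4 σ bonds, 4 electron-density regions.
C7 — 4 σ bonds. Steric number 4, so sp3.
C8 (2 σ bonds, plus two π bonds) has steric number 2: sp.
C9 — 2 σ bonds, plus two π bonds. Steric number 2, so sp.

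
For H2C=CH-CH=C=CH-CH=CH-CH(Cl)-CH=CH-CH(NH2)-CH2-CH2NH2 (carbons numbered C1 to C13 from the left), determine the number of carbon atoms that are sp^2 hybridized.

C1: sp2 ✓
C2: sp2 ✓
C3: sp2 ✓
C4: sp
C5: sp2 ✓
C6: sp2 ✓
C7: sp2 ✓
C8: sp3
C9: sp2 ✓
C10: sp2 ✓
C11: sp3
C12: sp3
C13: sp3
C1, C2, C3, C5, C6, C7, C9, C10 → 8 sp2 carbons.

8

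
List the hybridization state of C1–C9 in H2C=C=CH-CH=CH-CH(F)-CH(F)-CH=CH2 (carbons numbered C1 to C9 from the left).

C1 sp2, C2 sp, C3 sp2, C4 sp2, C5 sp2, C6 sp3, C7 sp3, C8 sp2, C9 sp2

C1 (3 σ bonds, plus one π bond) has steric number 3: sp2.
C2 is sp: 2 σ bonds, plus two π bonds, 2 electron-density regions.
C3 is sp2: 3 σ bonds, plus one π bond, 3 electron-density regions.
C4 — 3 σ bonds, plus one π bond. Steric number 3, so sp2.
C5: 3 σ bonds, plus one π bond — 3 electron domains, sp2.
C6: 4 σ bonds — 4 electron domains, sp3.
C7 carries 4 σ bonds, giving a steric number of 4, so it is sp3.
C8 has 3 σ bonds, plus one π bond: steric number 3 → sp2.
C9 has 3 σ bonds, plus one π bond: steric number 3 → sp2.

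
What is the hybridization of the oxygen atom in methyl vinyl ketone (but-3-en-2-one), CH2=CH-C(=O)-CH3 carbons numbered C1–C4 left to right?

sp2

The oxygen atom is sp2: 1 σ bond and 2 lone pairs, plus one π bond, 3 electron-density regions.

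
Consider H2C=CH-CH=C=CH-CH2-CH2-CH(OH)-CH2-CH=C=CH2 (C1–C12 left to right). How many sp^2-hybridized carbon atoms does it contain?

6

C1: sp2 ✓
C2: sp2 ✓
C3: sp2 ✓
C4: sp
C5: sp2 ✓
C6: sp3
C7: sp3
C8: sp3
C9: sp3
C10: sp2 ✓
C11: sp
C12: sp2 ✓
C1, C2, C3, C5, C10, C12 → 6 sp2 carbons.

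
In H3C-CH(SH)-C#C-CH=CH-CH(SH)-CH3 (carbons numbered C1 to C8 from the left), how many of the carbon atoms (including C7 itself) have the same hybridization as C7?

4

C7 is sp3 (only σ bonds).
C1: sp3 ✓
C2: sp3 ✓
C3: sp
C4: sp
C5: sp2
C6: sp2
C7: sp3 ✓
C8: sp3 ✓
4 carbons are sp3.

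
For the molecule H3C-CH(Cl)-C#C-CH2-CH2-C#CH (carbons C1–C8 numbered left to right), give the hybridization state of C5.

sp^3

C5 is sp3: 4 σ bonds, 4 electron-density regions.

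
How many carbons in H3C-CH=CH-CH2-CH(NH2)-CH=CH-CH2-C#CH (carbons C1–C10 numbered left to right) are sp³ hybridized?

4

C1: sp3 ✓
C2: sp2
C3: sp2
C4: sp3 ✓
C5: sp3 ✓
C6: sp2
C7: sp2
C8: sp3 ✓
C9: sp
C10: sp
C1, C4, C5, C8 → 4 sp3 carbons.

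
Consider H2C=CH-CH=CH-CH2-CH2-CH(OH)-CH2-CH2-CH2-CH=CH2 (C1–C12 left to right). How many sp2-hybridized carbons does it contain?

C1: sp2 ✓
C2: sp2 ✓
C3: sp2 ✓
C4: sp2 ✓
C5: sp3
C6: sp3
C7: sp3
C8: sp3
C9: sp3
C10: sp3
C11: sp2 ✓
C12: sp2 ✓
C1, C2, C3, C4, C11, C12 → 6 sp2 carbons.

6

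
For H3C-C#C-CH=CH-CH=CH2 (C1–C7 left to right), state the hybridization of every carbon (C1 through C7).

C1 — 4 σ bonds. Steric number 4, so sp3.
C2 — 2 σ bonds, plus two π bonds. Steric number 2, so sp.
C3 has 2 σ bonds, plus two π bonds: steric number 2 → sp.
C4: 3 σ bonds, plus one π bond — 3 electron domains, sp2.
C5 has 3 σ bonds, plus one π bond: steric number 3 → sp2.
C6 has 3 σ bonds, plus one π bond: steric number 3 → sp2.
C7 has 3 σ bonds, plus one π bond: steric number 3 → sp2.

C1 sp3, C2 sp, C3 sp, C4 sp2, C5 sp2, C6 sp2, C7 sp2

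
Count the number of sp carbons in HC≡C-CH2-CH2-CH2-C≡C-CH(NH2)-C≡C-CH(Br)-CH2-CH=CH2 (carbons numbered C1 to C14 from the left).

C1: sp ✓
C2: sp ✓
C3: sp3
C4: sp3
C5: sp3
C6: sp ✓
C7: sp ✓
C8: sp3
C9: sp ✓
C10: sp ✓
C11: sp3
C12: sp3
C13: sp2
C14: sp2
C1, C2, C6, C7, C9, C10 → 6 sp carbons.

6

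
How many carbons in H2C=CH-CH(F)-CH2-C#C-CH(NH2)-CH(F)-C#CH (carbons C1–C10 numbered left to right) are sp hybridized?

C1: sp2
C2: sp2
C3: sp3
C4: sp3
C5: sp ✓
C6: sp ✓
C7: sp3
C8: sp3
C9: sp ✓
C10: sp ✓
C5, C6, C9, C10 → 4 sp carbons.

4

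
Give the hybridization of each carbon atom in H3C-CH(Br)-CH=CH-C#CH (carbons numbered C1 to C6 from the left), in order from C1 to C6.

C1 is sp3: 4 σ bonds, 4 electron-density regions.
C2 — 4 σ bonds. Steric number 4, so sp3.
C3 is sp2: 3 σ bonds, plus one π bond, 3 electron-density regions.
C4 has 3 σ bonds, plus one π bond: steric number 3 → sp2.
C5 (2 σ bonds, plus two π bonds) has steric number 2: sp.
C6 — 2 σ bonds, plus two π bonds. Steric number 2, so sp.

C1 sp3, C2 sp3, C3 sp2, C4 sp2, C5 sp, C6 sp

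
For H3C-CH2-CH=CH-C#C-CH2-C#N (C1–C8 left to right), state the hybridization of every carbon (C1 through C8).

C1 — 4 σ bonds. Steric number 4, so sp3.
C2 is sp3: 4 σ bonds, 4 electron-density regions.
C3 is sp2: 3 σ bonds, plus one π bond, 3 electron-density regions.
C4: 3 σ bonds, plus one π bond; 3 regions of electron density → sp2.
C5 has 2 σ bonds, plus two π bonds: steric number 2 → sp.
C6 has 2 σ bonds, plus two π bonds: steric number 2 → sp.
C7 is sp3: 4 σ bonds, 4 electron-density regions.
C8 is sp: 2 σ bonds, plus two π bonds, 2 electron-density regions.

C1 sp3, C2 sp3, C3 sp2, C4 sp2, C5 sp, C6 sp, C7 sp3, C8 sp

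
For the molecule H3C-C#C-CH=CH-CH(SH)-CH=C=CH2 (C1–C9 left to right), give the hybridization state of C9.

sp^2

C9 carries 3 σ bonds, plus one π bond, giving a steric number of 3, so it is sp2.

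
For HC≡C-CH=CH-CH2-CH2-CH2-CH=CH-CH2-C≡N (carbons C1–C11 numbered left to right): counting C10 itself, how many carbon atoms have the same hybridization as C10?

C10 is sp3 (only σ bonds).
C1: sp
C2: sp
C3: sp2
C4: sp2
C5: sp3 ✓
C6: sp3 ✓
C7: sp3 ✓
C8: sp2
C9: sp2
C10: sp3 ✓
C11: sp
4 carbons are sp3.

4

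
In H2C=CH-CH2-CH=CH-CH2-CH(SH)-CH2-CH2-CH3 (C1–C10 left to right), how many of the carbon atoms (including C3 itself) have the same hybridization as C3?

C3 is sp3 (only σ bonds).
C1: sp2
C2: sp2
C3: sp3 ✓
C4: sp2
C5: sp2
C6: sp3 ✓
C7: sp3 ✓
C8: sp3 ✓
C9: sp3 ✓
C10: sp3 ✓
6 carbons are sp3.

6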